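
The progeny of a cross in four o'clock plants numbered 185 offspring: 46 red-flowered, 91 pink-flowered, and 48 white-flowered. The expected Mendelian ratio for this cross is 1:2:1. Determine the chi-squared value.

The 1:2:1 ratio has 4 parts, so with N = 185 the expected counts are:
  red-flowered: 185 × 1/4 = 46.25
  pink-flowered: 185 × 2/4 = 92.5
  white-flowered: 185 × 1/4 = 46.25
χ² = Σ (O − E)² / E
  red-flowered: (46 − 46.25)² / 46.25 = 0.0014
  pink-flowered: (91 − 92.5)² / 92.5 = 0.0243
  white-flowered: (48 − 46.25)² / 46.25 = 0.0662
χ² = 0.0014 + 0.0243 + 0.0662 = 0.0919 ≈ 0.092

0.092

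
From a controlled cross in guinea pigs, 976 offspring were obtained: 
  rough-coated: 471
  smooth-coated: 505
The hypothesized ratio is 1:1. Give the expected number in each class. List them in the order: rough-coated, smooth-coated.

488, 488

The 1:1 ratio has 2 parts, so with N = 976 the expected counts are:
  rough-coated: 976 × 1/2 = 488
  smooth-coated: 976 × 1/2 = 488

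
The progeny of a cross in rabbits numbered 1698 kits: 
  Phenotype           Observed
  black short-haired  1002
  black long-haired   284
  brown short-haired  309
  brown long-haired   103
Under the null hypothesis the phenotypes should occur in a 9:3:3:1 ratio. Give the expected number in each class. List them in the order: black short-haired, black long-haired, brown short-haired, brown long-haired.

The 9:3:3:1 ratio has 16 parts, so with N = 1698 the expected counts are:
  black short-haired: 1698 × 9/16 = 955.125
  black long-haired: 1698 × 3/16 = 318.375
  brown short-haired: 1698 × 3/16 = 318.375
  brown long-haired: 1698 × 1/16 = 106.125

955.125, 318.375, 318.375, 106.125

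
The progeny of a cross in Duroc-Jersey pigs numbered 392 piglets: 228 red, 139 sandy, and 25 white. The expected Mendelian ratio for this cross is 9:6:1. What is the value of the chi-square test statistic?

0.701

Expected counts for N = 392 under a 9:6:1 ratio (total parts = 16):
  red: 392 × 9/16 = 220.5
  sandy: 392 × 6/16 = 147
  white: 392 × 1/16 = 24.5
χ² = Σ (O − E)² / E
  red: (228 − 220.5)² / 220.5 = 0.2551
  sandy: (139 − 147)² / 147 = 0.4354
  white: (25 − 24.5)² / 24.5 = 0.0102
χ² = 0.2551 + 0.4354 + 0.0102 = 0.7007 ≈ 0.701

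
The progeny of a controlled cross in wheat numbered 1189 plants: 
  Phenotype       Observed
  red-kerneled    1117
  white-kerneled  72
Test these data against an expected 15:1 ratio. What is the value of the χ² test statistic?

0.077

The 15:1 ratio has 16 parts, so with N = 1189 the expected counts are:
  red-kerneled: 1189 × 15/16 = 1114.6875
  white-kerneled: 1189 × 1/16 = 74.3125
χ² = Σ (O − E)² / E
  red-kerneled: (1117 − 1114.6875)² / 1114.6875 = 0.0048
  white-kerneled: (72 − 74.3125)² / 74.3125 = 0.0720
χ² = 0.0048 + 0.0720 = 0.0768 ≈ 0.077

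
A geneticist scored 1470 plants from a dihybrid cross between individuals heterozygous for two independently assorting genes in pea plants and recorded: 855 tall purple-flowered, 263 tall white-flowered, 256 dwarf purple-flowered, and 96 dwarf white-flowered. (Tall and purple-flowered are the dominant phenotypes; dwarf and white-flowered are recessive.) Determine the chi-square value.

3.117

A dihybrid F₂ with independent assortment and complete dominance at both loci gives a 9:3:3:1 phenotypic ratio.
Expected counts for N = 1470 under a 9:3:3:1 ratio (total parts = 16):
  tall purple-flowered: 1470 × 9/16 = 826.875
  tall white-flowered: 1470 × 3/16 = 275.625
  dwarf purple-flowered: 1470 × 3/16 = 275.625
  dwarf white-flowered: 1470 × 1/16 = 91.875
χ² = Σ (O − E)² / E
  tall purple-flowered: (855 − 826.875)² / 826.875 = 0.9566
  tall white-flowered: (263 − 275.625)² / 275.625 = 0.5783
  dwarf purple-flowered: (256 − 275.625)² / 275.625 = 1.3973
  dwarf white-flowered: (96 − 91.875)² / 91.875 = 0.1852
χ² = 0.9566 + 0.5783 + 1.3973 + 0.1852 = 3.1174 ≈ 3.117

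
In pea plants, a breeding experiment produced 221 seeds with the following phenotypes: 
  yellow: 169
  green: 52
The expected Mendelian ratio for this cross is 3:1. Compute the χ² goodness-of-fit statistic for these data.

Total ratio parts = 4. Expected numbers out of 221:
  yellow: 221 × 3/4 = 165.75
  green: 221 × 1/4 = 55.25
χ² = Σ (O − E)² / E
  yellow: (169 − 165.75)² / 165.75 = 0.0637
  green: (52 − 55.25)² / 55.25 = 0.1912
χ² = 0.0637 + 0.1912 = 0.2549 ≈ 0.255

0.255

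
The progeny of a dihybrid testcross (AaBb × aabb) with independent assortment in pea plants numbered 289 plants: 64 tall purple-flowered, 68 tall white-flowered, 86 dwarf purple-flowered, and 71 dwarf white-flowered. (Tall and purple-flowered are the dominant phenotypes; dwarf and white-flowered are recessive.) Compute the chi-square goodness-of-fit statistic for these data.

3.830

A dihybrid testcross with independent assortment gives a 1:1:1:1 ratio.
Total ratio parts = 4. Expected numbers out of 289:
  tall purple-flowered: 289 × 1/4 = 72.25
  tall white-flowered: 289 × 1/4 = 72.25
  dwarf purple-flowered: 289 × 1/4 = 72.25
  dwarf white-flowered: 289 × 1/4 = 72.25
χ² = Σ (O − E)² / E
  tall purple-flowered: (64 − 72.25)² / 72.25 = 0.9420
  tall white-flowered: (68 − 72.25)² / 72.25 = 0.2500
  dwarf purple-flowered: (86 − 72.25)² / 72.25 = 2.6168
  dwarf white-flowered: (71 − 72.25)² / 72.25 = 0.0216
χ² = 0.9420 + 0.2500 + 2.6168 + 0.0216 = 3.8304 ≈ 3.830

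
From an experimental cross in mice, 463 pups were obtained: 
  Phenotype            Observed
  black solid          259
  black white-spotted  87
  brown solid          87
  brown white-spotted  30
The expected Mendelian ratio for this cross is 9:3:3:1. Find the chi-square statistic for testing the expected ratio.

Total ratio parts = 16. Expected numbers out of 463:
  black solid: 463 × 9/16 = 260.4375
  black white-spotted: 463 × 3/16 = 86.8125
  brown solid: 463 × 3/16 = 86.8125
  brown white-spotted: 463 × 1/16 = 28.9375
χ² = Σ (O − E)² / E
  black solid: (259 − 260.4375)² / 260.4375 = 0.0079
  black white-spotted: (87 − 86.8125)² / 86.8125 = 0.0004
  brown solid: (87 − 86.8125)² / 86.8125 = 0.0004
  brown white-spotted: (30 − 28.9375)² / 28.9375 = 0.0390
χ² = 0.0079 + 0.0004 + 0.0004 + 0.0390 = 0.0477 ≈ 0.048

0.048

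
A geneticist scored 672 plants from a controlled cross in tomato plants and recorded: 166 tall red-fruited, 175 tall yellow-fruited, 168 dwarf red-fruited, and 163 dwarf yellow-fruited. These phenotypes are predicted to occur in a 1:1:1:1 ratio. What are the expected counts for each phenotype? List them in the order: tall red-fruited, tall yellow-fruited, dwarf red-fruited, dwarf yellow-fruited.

Under the 1:1:1:1 hypothesis (Σ ratio = 4, N = 672):
  tall red-fruited: 672 × 1/4 = 168
  tall yellow-fruited: 672 × 1/4 = 168
  dwarf red-fruited: 672 × 1/4 = 168
  dwarf yellow-fruited: 672 × 1/4 = 168

168, 168, 168, 168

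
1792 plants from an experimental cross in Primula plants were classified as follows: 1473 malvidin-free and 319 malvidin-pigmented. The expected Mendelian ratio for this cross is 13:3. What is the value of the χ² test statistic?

1.059

Total ratio parts = 16. Expected numbers out of 1792:
  malvidin-free: 1792 × 13/16 = 1456
  malvidin-pigmented: 1792 × 3/16 = 336
χ² = Σ (O − E)² / E
  malvidin-free: (1473 − 1456)² / 1456 = 0.1985
  malvidin-pigmented: (319 − 336)² / 336 = 0.8601
χ² = 0.1985 + 0.8601 = 1.0586 ≈ 1.059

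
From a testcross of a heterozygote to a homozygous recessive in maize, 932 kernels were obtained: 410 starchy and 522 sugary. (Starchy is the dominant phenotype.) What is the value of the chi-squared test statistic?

13.459

A testcross of a heterozygote (Aa × aa) gives a 1:1 phenotypic ratio.
Total ratio parts = 2. Expected numbers out of 932:
  starchy: 932 × 1/2 = 466
  sugary: 932 × 1/2 = 466
χ² = Σ (O − E)² / E
  starchy: (410 − 466)² / 466 = 6.7296
  sugary: (522 − 466)² / 466 = 6.7296
χ² = 6.7296 + 6.7296 = 13.4592 ≈ 13.459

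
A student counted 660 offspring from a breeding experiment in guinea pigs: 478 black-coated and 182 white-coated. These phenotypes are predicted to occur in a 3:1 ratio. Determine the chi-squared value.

2.335

Under the 3:1 hypothesis (Σ ratio = 4, N = 660):
  black-coated: 660 × 3/4 = 495
  white-coated: 660 × 1/4 = 165
χ² = Σ (O − E)² / E
  black-coated: (478 − 495)² / 495 = 0.5838
  white-coated: (182 − 165)² / 165 = 1.7515
χ² = 0.5838 + 1.7515 = 2.3353 ≈ 2.335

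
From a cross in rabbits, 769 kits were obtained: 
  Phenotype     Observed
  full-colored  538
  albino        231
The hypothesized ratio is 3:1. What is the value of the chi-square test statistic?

10.414

Under the 3:1 hypothesis (Σ ratio = 4, N = 769):
  full-colored: 769 × 3/4 = 576.75
  albino: 769 × 1/4 = 192.25
χ² = Σ (O − E)² / E
  full-colored: (538 − 576.75)² / 576.75 = 2.6035
  albino: (231 − 192.25)² / 192.25 = 7.8105
χ² = 2.6035 + 7.8105 = 10.414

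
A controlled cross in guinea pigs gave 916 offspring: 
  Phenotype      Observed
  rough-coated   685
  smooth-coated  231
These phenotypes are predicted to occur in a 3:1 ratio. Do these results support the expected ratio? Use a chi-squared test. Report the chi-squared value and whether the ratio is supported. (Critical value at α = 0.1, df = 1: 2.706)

0.023; consistent

Under the 3:1 hypothesis (Σ ratio = 4, N = 916):
  rough-coated: 916 × 3/4 = 687
  smooth-coated: 916 × 1/4 = 229
χ² = Σ (O − E)² / E
  rough-coated: (685 − 687)² / 687 = 0.0058
  smooth-coated: (231 − 229)² / 229 = 0.0175
χ² = 0.0058 + 0.0175 = 0.0233 ≈ 0.023
Degrees of freedom = 2 − 1 = 1; critical value at α = 0.1 is 2.706.
Since 0.023 < 2.706, we fail to reject the null hypothesis — the data are consistent with the 3:1 ratio.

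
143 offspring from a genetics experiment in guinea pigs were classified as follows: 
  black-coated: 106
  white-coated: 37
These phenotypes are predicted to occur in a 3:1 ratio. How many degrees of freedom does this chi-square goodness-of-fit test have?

A goodness-of-fit test with 2 phenotype classes has df = 2 − 1 = 1.

1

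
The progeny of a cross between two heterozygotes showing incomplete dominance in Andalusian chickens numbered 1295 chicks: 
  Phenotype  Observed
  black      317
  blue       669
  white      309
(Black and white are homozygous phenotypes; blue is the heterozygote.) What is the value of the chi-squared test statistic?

With incomplete dominance, a heterozygote × heterozygote cross gives a 1:2:1 phenotypic ratio.
Under the 1:2:1 hypothesis (Σ ratio = 4, N = 1295):
  black: 1295 × 1/4 = 323.75
  blue: 1295 × 2/4 = 647.5
  white: 1295 × 1/4 = 323.75
χ² = Σ (O − E)² / E
  black: (317 − 323.75)² / 323.75 = 0.1407
  blue: (669 − 647.5)² / 647.5 = 0.7139
  white: (309 − 323.75)² / 323.75 = 0.6720
χ² = 0.1407 + 0.7139 + 0.6720 = 1.5266 ≈ 1.527

1.527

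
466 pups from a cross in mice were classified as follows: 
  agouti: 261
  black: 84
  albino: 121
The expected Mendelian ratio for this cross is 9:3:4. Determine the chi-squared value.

0.309

The 9:3:4 ratio has 16 parts, so with N = 466 the expected counts are:
  agouti: 466 × 9/16 = 262.125
  black: 466 × 3/16 = 87.375
  albino: 466 × 4/16 = 116.5
χ² = Σ (O − E)² / E
  agouti: (261 − 262.125)² / 262.125 = 0.0048
  black: (84 − 87.375)² / 87.375 = 0.1304
  albino: (121 − 116.5)² / 116.5 = 0.1738
χ² = 0.0048 + 0.1304 + 0.1738 = 0.309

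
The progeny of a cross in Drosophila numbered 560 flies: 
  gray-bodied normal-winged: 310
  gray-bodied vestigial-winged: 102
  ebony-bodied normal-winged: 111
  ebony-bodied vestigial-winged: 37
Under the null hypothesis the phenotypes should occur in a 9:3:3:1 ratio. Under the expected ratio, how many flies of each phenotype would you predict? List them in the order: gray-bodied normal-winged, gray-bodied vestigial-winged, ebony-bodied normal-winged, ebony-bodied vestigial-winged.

315, 105, 105, 35

Total ratio parts = 16. Expected numbers out of 560:
  gray-bodied normal-winged: 560 × 9/16 = 315
  gray-bodied vestigial-winged: 560 × 3/16 = 105
  ebony-bodied normal-winged: 560 × 3/16 = 105
  ebony-bodied vestigial-winged: 560 × 1/16 = 35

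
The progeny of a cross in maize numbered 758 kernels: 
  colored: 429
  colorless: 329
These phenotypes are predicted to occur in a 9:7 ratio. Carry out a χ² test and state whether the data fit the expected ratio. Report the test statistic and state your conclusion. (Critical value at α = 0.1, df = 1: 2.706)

Under the 9:7 hypothesis (Σ ratio = 16, N = 758):
  colored: 758 × 9/16 = 426.375
  colorless: 758 × 7/16 = 331.625
χ² = Σ (O − E)² / E
  colored: (429 − 426.375)² / 426.375 = 0.0162
  colorless: (329 − 331.625)² / 331.625 = 0.0208
χ² = 0.0162 + 0.0208 = 0.037
Degrees of freedom = 2 − 1 = 1; critical value at α = 0.1 is 2.706.
Since 0.037 < 2.706, we fail to reject the null hypothesis — the data are consistent with the 9:7 ratio.

0.037; consistent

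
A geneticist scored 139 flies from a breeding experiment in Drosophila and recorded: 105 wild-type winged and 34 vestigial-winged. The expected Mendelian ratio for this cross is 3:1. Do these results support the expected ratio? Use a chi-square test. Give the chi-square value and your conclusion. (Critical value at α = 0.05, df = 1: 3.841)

0.022; consistent

Expected counts for N = 139 under a 3:1 ratio (total parts = 4):
  wild-type winged: 139 × 3/4 = 104.25
  vestigial-winged: 139 × 1/4 = 34.75
χ² = Σ (O − E)² / E
  wild-type winged: (105 − 104.25)² / 104.25 = 0.0054
  vestigial-winged: (34 − 34.75)² / 34.75 = 0.0162
χ² = 0.0054 + 0.0162 = 0.0216 ≈ 0.022
Degrees of freedom = 2 − 1 = 1; critical value at α = 0.05 is 3.841.
Since 0.022 < 3.841, we fail to reject the null hypothesis — the data are consistent with the 3:1 ratio.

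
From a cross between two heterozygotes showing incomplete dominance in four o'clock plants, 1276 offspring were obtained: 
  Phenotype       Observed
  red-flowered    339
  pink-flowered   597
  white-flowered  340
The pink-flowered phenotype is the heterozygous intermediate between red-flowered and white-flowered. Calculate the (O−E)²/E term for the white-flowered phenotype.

With incomplete dominance, a heterozygote × heterozygote cross gives a 1:2:1 phenotypic ratio.
The 1:2:1 ratio has 4 parts, so with N = 1276 the expected counts are:
  red-flowered: 1276 × 1/4 = 319
  pink-flowered: 1276 × 2/4 = 638
  white-flowered: 1276 × 1/4 = 319
Contribution of white-flowered: (340 − 319)² / 319 = 1.3824

1.382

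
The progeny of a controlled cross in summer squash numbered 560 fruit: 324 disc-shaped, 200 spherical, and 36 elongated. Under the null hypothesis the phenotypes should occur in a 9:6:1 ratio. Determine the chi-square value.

Under the 9:6:1 hypothesis (Σ ratio = 16, N = 560):
  disc-shaped: 560 × 9/16 = 315
  spherical: 560 × 6/16 = 210
  elongated: 560 × 1/16 = 35
χ² = Σ (O − E)² / E
  disc-shaped: (324 − 315)² / 315 = 0.2571
  spherical: (200 − 210)² / 210 = 0.4762
  elongated: (36 − 35)² / 35 = 0.0286
χ² = 0.2571 + 0.4762 + 0.0286 = 0.7619 ≈ 0.762

0.762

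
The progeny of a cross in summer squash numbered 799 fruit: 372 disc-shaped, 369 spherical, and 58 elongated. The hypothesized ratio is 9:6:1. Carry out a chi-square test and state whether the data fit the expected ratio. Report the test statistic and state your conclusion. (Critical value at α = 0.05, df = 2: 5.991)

Under the 9:6:1 hypothesis (Σ ratio = 16, N = 799):
  disc-shaped: 799 × 9/16 = 449.4375
  spherical: 799 × 6/16 = 299.625
  elongated: 799 × 1/16 = 49.9375
χ² = Σ (O − E)² / E
  disc-shaped: (372 − 449.4375)² / 449.4375 = 13.3424
  spherical: (369 − 299.625)² / 299.625 = 16.0630
  elongated: (58 − 49.9375)² / 49.9375 = 1.3017
χ² = 13.3424 + 16.0630 + 1.3017 = 30.7071 ≈ 30.707
Degrees of freedom = 3 − 1 = 2; critical value at α = 0.05 is 5.991.
Since 30.707 > 5.991, we reject the null hypothesis — the data do not fit the 9:6:1 ratio.

30.707; not consistent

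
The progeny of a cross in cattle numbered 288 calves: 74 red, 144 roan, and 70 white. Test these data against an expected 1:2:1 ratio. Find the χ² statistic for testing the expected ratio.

0.111

Expected counts for N = 288 under a 1:2:1 ratio (total parts = 4):
  red: 288 × 1/4 = 72
  roan: 288 × 2/4 = 144
  white: 288 × 1/4 = 72
χ² = Σ (O − E)² / E
  red: (74 − 72)² / 72 = 0.0556
  roan: (144 − 144)² / 144 = 0.0000
  white: (70 − 72)² / 72 = 0.0556
χ² = 0.0556 + 0.0000 + 0.0556 = 0.1112 ≈ 0.111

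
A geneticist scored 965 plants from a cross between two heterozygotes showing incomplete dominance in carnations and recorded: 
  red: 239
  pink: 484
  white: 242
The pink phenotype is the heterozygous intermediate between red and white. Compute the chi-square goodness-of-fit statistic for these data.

With incomplete dominance, a heterozygote × heterozygote cross gives a 1:2:1 phenotypic ratio.
Under the 1:2:1 hypothesis (Σ ratio = 4, N = 965):
  red: 965 × 1/4 = 241.25
  pink: 965 × 2/4 = 482.5
  white: 965 × 1/4 = 241.25
χ² = Σ (O − E)² / E
  red: (239 − 241.25)² / 241.25 = 0.0210
  pink: (484 − 482.5)² / 482.5 = 0.0047
  white: (242 − 241.25)² / 241.25 = 0.0023
χ² = 0.0210 + 0.0047 + 0.0023 = 0.028

0.028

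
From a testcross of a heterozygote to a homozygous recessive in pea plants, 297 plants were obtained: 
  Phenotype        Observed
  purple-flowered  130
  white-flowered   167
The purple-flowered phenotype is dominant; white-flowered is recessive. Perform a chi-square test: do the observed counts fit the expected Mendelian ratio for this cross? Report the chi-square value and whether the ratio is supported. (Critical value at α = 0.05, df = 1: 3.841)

4.609; not consistent

A testcross of a heterozygote (Aa × aa) gives a 1:1 phenotypic ratio.
Expected counts for N = 297 under a 1:1 ratio (total parts = 2):
  purple-flowered: 297 × 1/2 = 148.5
  white-flowered: 297 × 1/2 = 148.5
χ² = Σ (O − E)² / E
  purple-flowered: (130 − 148.5)² / 148.5 = 2.3047
  white-flowered: (167 − 148.5)² / 148.5 = 2.3047
χ² = 2.3047 + 2.3047 = 4.6094 ≈ 4.609
Degrees of freedom = 2 − 1 = 1; critical value at α = 0.05 is 3.841.
Since 4.609 > 3.841, we reject the null hypothesis — the data do not fit the 1:1 ratio.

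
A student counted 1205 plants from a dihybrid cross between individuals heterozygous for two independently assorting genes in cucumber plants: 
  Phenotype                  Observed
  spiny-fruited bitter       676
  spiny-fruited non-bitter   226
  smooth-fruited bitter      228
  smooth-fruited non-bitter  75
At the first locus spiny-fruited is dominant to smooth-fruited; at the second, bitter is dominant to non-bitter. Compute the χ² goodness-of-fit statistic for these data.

0.025

A dihybrid F₂ with independent assortment and complete dominance at both loci gives a 9:3:3:1 phenotypic ratio.
Expected counts for N = 1205 under a 9:3:3:1 ratio (total parts = 16):
  spiny-fruited bitter: 1205 × 9/16 = 677.8125
  spiny-fruited non-bitter: 1205 × 3/16 = 225.9375
  smooth-fruited bitter: 1205 × 3/16 = 225.9375
  smooth-fruited non-bitter: 1205 × 1/16 = 75.3125
χ² = Σ (O − E)² / E
  spiny-fruited bitter: (676 − 677.8125)² / 677.8125 = 0.0048
  spiny-fruited non-bitter: (226 − 225.9375)² / 225.9375 = 0.0000
  smooth-fruited bitter: (228 − 225.9375)² / 225.9375 = 0.0188
  smooth-fruited non-bitter: (75 − 75.3125)² / 75.3125 = 0.0013
χ² = 0.0048 + 0.0000 + 0.0188 + 0.0013 = 0.0249 ≈ 0.025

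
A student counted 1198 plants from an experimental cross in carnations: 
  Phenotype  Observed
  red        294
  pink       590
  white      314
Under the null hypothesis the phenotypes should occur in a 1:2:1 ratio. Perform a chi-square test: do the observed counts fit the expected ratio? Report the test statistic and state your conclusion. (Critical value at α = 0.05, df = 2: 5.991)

0.938; consistent

The 1:2:1 ratio has 4 parts, so with N = 1198 the expected counts are:
  red: 1198 × 1/4 = 299.5
  pink: 1198 × 2/4 = 599
  white: 1198 × 1/4 = 299.5
χ² = Σ (O − E)² / E
  red: (294 − 299.5)² / 299.5 = 0.1010
  pink: (590 − 599)² / 599 = 0.1352
  white: (314 − 299.5)² / 299.5 = 0.7020
χ² = 0.1010 + 0.1352 + 0.7020 = 0.9382 ≈ 0.938
Degrees of freedom = 3 − 1 = 2; critical value at α = 0.05 is 5.991.
Since 0.938 < 5.991, we fail to reject the null hypothesis — the data are consistent with the 1:2:1 ratio.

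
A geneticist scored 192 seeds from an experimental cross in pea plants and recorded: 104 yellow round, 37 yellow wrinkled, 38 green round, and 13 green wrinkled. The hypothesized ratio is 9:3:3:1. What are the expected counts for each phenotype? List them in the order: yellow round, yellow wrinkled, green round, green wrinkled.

Under the 9:3:3:1 hypothesis (Σ ratio = 16, N = 192):
  yellow round: 192 × 9/16 = 108
  yellow wrinkled: 192 × 3/16 = 36
  green round: 192 × 3/16 = 36
  green wrinkled: 192 × 1/16 = 12

108, 36, 36, 12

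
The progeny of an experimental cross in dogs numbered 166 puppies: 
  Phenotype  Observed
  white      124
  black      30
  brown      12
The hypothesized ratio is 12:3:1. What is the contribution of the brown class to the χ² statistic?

Expected counts for N = 166 under a 12:3:1 ratio (total parts = 16):
  white: 166 × 12/16 = 124.5
  black: 166 × 3/16 = 31.125
  brown: 166 × 1/16 = 10.375
Contribution of brown: (12 − 10.375)² / 10.375 = 0.2545

0.255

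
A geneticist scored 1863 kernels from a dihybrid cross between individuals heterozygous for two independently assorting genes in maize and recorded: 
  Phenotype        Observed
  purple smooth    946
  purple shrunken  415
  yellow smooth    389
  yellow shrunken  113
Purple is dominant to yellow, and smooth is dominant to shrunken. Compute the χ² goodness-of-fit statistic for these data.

26.879

A dihybrid F₂ with independent assortment and complete dominance at both loci gives a 9:3:3:1 phenotypic ratio.
Under the 9:3:3:1 hypothesis (Σ ratio = 16, N = 1863):
  purple smooth: 1863 × 9/16 = 1047.9375
  purple shrunken: 1863 × 3/16 = 349.3125
  yellow smooth: 1863 × 3/16 = 349.3125
  yellow shrunken: 1863 × 1/16 = 116.4375
χ² = Σ (O − E)² / E
  purple smooth: (946 − 1047.9375)² / 1047.9375 = 9.9159
  purple shrunken: (415 − 349.3125)² / 349.3125 = 12.3524
  yellow smooth: (389 − 349.3125)² / 349.3125 = 4.5091
  yellow shrunken: (113 − 116.4375)² / 116.4375 = 0.1015
χ² = 9.9159 + 12.3524 + 4.5091 + 0.1015 = 26.8789 ≈ 26.879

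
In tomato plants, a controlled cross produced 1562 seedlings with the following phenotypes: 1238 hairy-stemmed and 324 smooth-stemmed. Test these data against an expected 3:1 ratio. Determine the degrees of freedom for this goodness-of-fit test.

A goodness-of-fit test with 2 phenotype classes has df = 2 − 1 = 1.

1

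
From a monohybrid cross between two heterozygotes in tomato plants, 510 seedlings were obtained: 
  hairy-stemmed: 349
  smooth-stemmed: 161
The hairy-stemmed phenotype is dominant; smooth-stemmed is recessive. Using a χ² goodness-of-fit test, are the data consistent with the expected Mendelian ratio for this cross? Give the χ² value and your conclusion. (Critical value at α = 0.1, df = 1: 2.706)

11.736; not consistent

For a monohybrid cross between heterozygotes with complete dominance, the expected phenotypic ratio is 3:1.
Expected counts for N = 510 under a 3:1 ratio (total parts = 4):
  hairy-stemmed: 510 × 3/4 = 382.5
  smooth-stemmed: 510 × 1/4 = 127.5
χ² = Σ (O − E)² / E
  hairy-stemmed: (349 − 382.5)² / 382.5 = 2.9340
  smooth-stemmed: (161 − 127.5)² / 127.5 = 8.8020
χ² = 2.9340 + 8.8020 = 11.736
Degrees of freedom = 2 − 1 = 1; critical value at α = 0.1 is 2.706.
Since 11.736 > 2.706, we reject the null hypothesis — the data do not fit the 3:1 ratio.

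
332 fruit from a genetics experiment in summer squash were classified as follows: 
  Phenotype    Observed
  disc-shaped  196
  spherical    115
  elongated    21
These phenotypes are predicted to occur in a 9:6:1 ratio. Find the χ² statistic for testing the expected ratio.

The 9:6:1 ratio has 16 parts, so with N = 332 the expected counts are:
  disc-shaped: 332 × 9/16 = 186.75
  spherical: 332 × 6/16 = 124.5
  elongated: 332 × 1/16 = 20.75
χ² = Σ (O − E)² / E
  disc-shaped: (196 − 186.75)² / 186.75 = 0.4582
  spherical: (115 − 124.5)² / 124.5 = 0.7249
  elongated: (21 − 20.75)² / 20.75 = 0.0030
χ² = 0.4582 + 0.7249 + 0.0030 = 1.1861 ≈ 1.186

1.186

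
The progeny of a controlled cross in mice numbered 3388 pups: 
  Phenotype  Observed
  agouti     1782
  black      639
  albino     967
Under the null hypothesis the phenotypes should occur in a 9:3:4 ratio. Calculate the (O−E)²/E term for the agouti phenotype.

8.036

The 9:3:4 ratio has 16 parts, so with N = 3388 the expected counts are:
  agouti: 3388 × 9/16 = 1905.75
  black: 3388 × 3/16 = 635.25
  albino: 3388 × 4/16 = 847
Contribution of agouti: (1782 − 1905.75)² / 1905.75 = 8.0357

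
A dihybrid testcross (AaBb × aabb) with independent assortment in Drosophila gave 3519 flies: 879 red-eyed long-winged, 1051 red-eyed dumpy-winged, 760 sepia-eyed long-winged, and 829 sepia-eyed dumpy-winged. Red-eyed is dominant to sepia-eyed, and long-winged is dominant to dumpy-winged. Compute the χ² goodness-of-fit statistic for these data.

A dihybrid testcross with independent assortment gives a 1:1:1:1 ratio.
Under the 1:1:1:1 hypothesis (Σ ratio = 4, N = 3519):
  red-eyed long-winged: 3519 × 1/4 = 879.75
  red-eyed dumpy-winged: 3519 × 1/4 = 879.75
  sepia-eyed long-winged: 3519 × 1/4 = 879.75
  sepia-eyed dumpy-winged: 3519 × 1/4 = 879.75
χ² = Σ (O − E)² / E
  red-eyed long-winged: (879 − 879.75)² / 879.75 = 0.0006
  red-eyed dumpy-winged: (1051 − 879.75)² / 879.75 = 33.3351
  sepia-eyed long-winged: (760 − 879.75)² / 879.75 = 16.3002
  sepia-eyed dumpy-winged: (829 − 879.75)² / 879.75 = 2.9276
χ² = 0.0006 + 33.3351 + 16.3002 + 2.9276 = 52.5635 ≈ 52.564

52.564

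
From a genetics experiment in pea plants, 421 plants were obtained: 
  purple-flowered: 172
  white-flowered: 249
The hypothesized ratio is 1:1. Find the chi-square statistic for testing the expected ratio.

14.083

Total ratio parts = 2. Expected numbers out of 421:
  purple-flowered: 421 × 1/2 = 210.5
  white-flowered: 421 × 1/2 = 210.5
χ² = Σ (O − E)² / E
  purple-flowered: (172 − 210.5)² / 210.5 = 7.0416
  white-flowered: (249 − 210.5)² / 210.5 = 7.0416
χ² = 7.0416 + 7.0416 = 14.0832 ≈ 14.083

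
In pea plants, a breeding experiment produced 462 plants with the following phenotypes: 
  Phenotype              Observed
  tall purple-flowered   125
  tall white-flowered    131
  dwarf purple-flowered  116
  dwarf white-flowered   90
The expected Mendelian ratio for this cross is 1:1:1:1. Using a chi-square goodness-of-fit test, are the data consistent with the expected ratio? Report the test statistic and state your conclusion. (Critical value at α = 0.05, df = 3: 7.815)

8.494; not consistent

Under the 1:1:1:1 hypothesis (Σ ratio = 4, N = 462):
  tall purple-flowered: 462 × 1/4 = 115.5
  tall white-flowered: 462 × 1/4 = 115.5
  dwarf purple-flowered: 462 × 1/4 = 115.5
  dwarf white-flowered: 462 × 1/4 = 115.5
χ² = Σ (O − E)² / E
  tall purple-flowered: (125 − 115.5)² / 115.5 = 0.7814
  tall white-flowered: (131 − 115.5)² / 115.5 = 2.0801
  dwarf purple-flowered: (116 − 115.5)² / 115.5 = 0.0022
  dwarf white-flowered: (90 − 115.5)² / 115.5 = 5.6299
χ² = 0.7814 + 2.0801 + 0.0022 + 5.6299 = 8.4936 ≈ 8.494
Degrees of freedom = 4 − 1 = 3; critical value at α = 0.05 is 7.815.
Since 8.494 > 7.815, we reject the null hypothesis — the data do not fit the 1:1:1:1 ratio.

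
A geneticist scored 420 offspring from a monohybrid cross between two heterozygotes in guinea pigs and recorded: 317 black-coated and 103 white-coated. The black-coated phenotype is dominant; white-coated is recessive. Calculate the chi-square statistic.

For a monohybrid cross between heterozygotes with complete dominance, the expected phenotypic ratio is 3:1.
Expected counts for N = 420 under a 3:1 ratio (total parts = 4):
  black-coated: 420 × 3/4 = 315
  white-coated: 420 × 1/4 = 105
χ² = Σ (O − E)² / E
  black-coated: (317 − 315)² / 315 = 0.0127
  white-coated: (103 − 105)² / 105 = 0.0381
χ² = 0.0127 + 0.0381 = 0.0508 ≈ 0.051

0.051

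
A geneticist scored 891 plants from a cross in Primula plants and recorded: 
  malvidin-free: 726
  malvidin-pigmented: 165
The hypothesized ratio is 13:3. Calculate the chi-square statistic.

0.031

Total ratio parts = 16. Expected numbers out of 891:
  malvidin-free: 891 × 13/16 = 723.9375
  malvidin-pigmented: 891 × 3/16 = 167.0625
χ² = Σ (O − E)² / E
  malvidin-free: (726 − 723.9375)² / 723.9375 = 0.0059
  malvidin-pigmented: (165 − 167.0625)² / 167.0625 = 0.0255
χ² = 0.0059 + 0.0255 = 0.0314 ≈ 0.031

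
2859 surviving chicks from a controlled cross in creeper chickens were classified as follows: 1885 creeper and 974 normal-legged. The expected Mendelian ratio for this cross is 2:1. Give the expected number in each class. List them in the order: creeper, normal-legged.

1906, 953

Expected counts for N = 2859 under a 2:1 ratio (total parts = 3):
  creeper: 2859 × 2/3 = 1906
  normal-legged: 2859 × 1/3 = 953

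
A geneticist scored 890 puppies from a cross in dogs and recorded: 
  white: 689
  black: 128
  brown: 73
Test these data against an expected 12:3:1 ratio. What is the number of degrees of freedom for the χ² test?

A goodness-of-fit test with 3 phenotype classes has df = 3 − 1 = 2.

2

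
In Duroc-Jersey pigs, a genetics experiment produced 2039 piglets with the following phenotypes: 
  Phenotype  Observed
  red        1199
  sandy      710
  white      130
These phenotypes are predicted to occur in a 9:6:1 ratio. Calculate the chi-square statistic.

6.317

Total ratio parts = 16. Expected numbers out of 2039:
  red: 2039 × 9/16 = 1146.9375
  sandy: 2039 × 6/16 = 764.625
  white: 2039 × 1/16 = 127.4375
χ² = Σ (O − E)² / E
  red: (1199 − 1146.9375)² / 1146.9375 = 2.3633
  sandy: (710 − 764.625)² / 764.625 = 3.9024
  white: (130 − 127.4375)² / 127.4375 = 0.0515
χ² = 2.3633 + 3.9024 + 0.0515 = 6.3172 ≈ 6.317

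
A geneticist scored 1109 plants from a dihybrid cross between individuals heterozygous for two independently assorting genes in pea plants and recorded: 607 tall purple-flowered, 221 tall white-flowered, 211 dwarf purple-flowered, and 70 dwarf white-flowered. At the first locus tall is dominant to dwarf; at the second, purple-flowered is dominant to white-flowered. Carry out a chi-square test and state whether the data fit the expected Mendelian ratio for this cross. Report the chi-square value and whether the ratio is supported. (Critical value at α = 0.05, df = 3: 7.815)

A dihybrid F₂ with independent assortment and complete dominance at both loci gives a 9:3:3:1 phenotypic ratio.
Expected counts for N = 1109 under a 9:3:3:1 ratio (total parts = 16):
  tall purple-flowered: 1109 × 9/16 = 623.8125
  tall white-flowered: 1109 × 3/16 = 207.9375
  dwarf purple-flowered: 1109 × 3/16 = 207.9375
  dwarf white-flowered: 1109 × 1/16 = 69.3125
χ² = Σ (O − E)² / E
  tall purple-flowered: (607 − 623.8125)² / 623.8125 = 0.4531
  tall white-flowered: (221 − 207.9375)² / 207.9375 = 0.8206
  dwarf purple-flowered: (211 − 207.9375)² / 207.9375 = 0.0451
  dwarf white-flowered: (70 − 69.3125)² / 69.3125 = 0.0068
χ² = 0.4531 + 0.8206 + 0.0451 + 0.0068 = 1.3256 ≈ 1.326
Degrees of freedom = 4 − 1 = 3; critical value at α = 0.05 is 7.815.
Since 1.326 < 7.815, we fail to reject the null hypothesis — the data are consistent with the 9:3:3:1 ratio.

1.326; consistent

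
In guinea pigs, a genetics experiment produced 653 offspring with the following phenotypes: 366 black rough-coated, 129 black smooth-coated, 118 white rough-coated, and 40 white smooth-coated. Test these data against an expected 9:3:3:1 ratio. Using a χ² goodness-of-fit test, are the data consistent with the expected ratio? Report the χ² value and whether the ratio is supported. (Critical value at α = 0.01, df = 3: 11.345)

Expected counts for N = 653 under a 9:3:3:1 ratio (total parts = 16):
  black rough-coated: 653 × 9/16 = 367.3125
  black smooth-coated: 653 × 3/16 = 122.4375
  white rough-coated: 653 × 3/16 = 122.4375
  white smooth-coated: 653 × 1/16 = 40.8125
χ² = Σ (O − E)² / E
  black rough-coated: (366 − 367.3125)² / 367.3125 = 0.0047
  black smooth-coated: (129 − 122.4375)² / 122.4375 = 0.3517
  white rough-coated: (118 − 122.4375)² / 122.4375 = 0.1608
  white smooth-coated: (40 − 40.8125)² / 40.8125 = 0.0162
χ² = 0.0047 + 0.3517 + 0.1608 + 0.0162 = 0.5334 ≈ 0.533
Degrees of freedom = 4 − 1 = 3; critical value at α = 0.01 is 11.345.
Since 0.533 < 11.345, we fail to reject the null hypothesis — the data are consistent with the 9:3:3:1 ratio.

0.533; consistent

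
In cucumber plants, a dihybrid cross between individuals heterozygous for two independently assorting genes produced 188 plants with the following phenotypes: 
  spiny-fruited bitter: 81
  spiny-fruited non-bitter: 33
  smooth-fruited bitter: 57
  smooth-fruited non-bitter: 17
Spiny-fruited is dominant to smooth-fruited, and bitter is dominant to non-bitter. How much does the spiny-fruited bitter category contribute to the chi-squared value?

5.793

A dihybrid F₂ with independent assortment and complete dominance at both loci gives a 9:3:3:1 phenotypic ratio.
Total ratio parts = 16. Expected numbers out of 188:
  spiny-fruited bitter: 188 × 9/16 = 105.75
  spiny-fruited non-bitter: 188 × 3/16 = 35.25
  smooth-fruited bitter: 188 × 3/16 = 35.25
  smooth-fruited non-bitter: 188 × 1/16 = 11.75
Contribution of spiny-fruited bitter: (81 − 105.75)² / 105.75 = 5.7926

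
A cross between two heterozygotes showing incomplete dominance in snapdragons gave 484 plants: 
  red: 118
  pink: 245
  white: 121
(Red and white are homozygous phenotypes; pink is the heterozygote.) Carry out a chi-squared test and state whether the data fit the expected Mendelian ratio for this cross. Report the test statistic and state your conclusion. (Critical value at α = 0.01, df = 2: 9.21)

With incomplete dominance, a heterozygote × heterozygote cross gives a 1:2:1 phenotypic ratio.
Expected counts for N = 484 under a 1:2:1 ratio (total parts = 4):
  red: 484 × 1/4 = 121
  pink: 484 × 2/4 = 242
  white: 484 × 1/4 = 121
χ² = Σ (O − E)² / E
  red: (118 − 121)² / 121 = 0.0744
  pink: (245 − 242)² / 242 = 0.0372
  white: (121 − 121)² / 121 = 0.0000
χ² = 0.0744 + 0.0372 + 0.0000 = 0.1116 ≈ 0.112
Degrees of freedom = 3 − 1 = 2; critical value at α = 0.01 is 9.21.
Since 0.112 < 9.21, we fail to reject the null hypothesis — the data are consistent with the 1:2:1 ratio.

0.112; consistent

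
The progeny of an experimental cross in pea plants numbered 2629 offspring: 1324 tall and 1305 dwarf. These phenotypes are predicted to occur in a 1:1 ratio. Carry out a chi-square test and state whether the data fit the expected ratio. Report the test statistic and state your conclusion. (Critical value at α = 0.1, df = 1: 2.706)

0.137; consistent

Under the 1:1 hypothesis (Σ ratio = 2, N = 2629):
  tall: 2629 × 1/2 = 1314.5
  dwarf: 2629 × 1/2 = 1314.5
χ² = Σ (O − E)² / E
  tall: (1324 − 1314.5)² / 1314.5 = 0.0687
  dwarf: (1305 − 1314.5)² / 1314.5 = 0.0687
χ² = 0.0687 + 0.0687 = 0.1374 ≈ 0.137
Degrees of freedom = 2 − 1 = 1; critical value at α = 0.1 is 2.706.
Since 0.137 < 2.706, we fail to reject the null hypothesis — the data are consistent with the 1:1 ratio.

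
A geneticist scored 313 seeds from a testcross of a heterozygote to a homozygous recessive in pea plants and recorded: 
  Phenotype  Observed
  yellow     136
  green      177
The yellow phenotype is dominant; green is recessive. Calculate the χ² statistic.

5.371

A testcross of a heterozygote (Aa × aa) gives a 1:1 phenotypic ratio.
Under the 1:1 hypothesis (Σ ratio = 2, N = 313):
  yellow: 313 × 1/2 = 156.5
  green: 313 × 1/2 = 156.5
χ² = Σ (O − E)² / E
  yellow: (136 − 156.5)² / 156.5 = 2.6853
  green: (177 − 156.5)² / 156.5 = 2.6853
χ² = 2.6853 + 2.6853 = 5.3706 ≈ 5.371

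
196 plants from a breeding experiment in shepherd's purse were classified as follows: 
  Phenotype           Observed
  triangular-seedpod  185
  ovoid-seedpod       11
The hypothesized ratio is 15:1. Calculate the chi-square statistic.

Total ratio parts = 16. Expected numbers out of 196:
  triangular-seedpod: 196 × 15/16 = 183.75
  ovoid-seedpod: 196 × 1/16 = 12.25
χ² = Σ (O − E)² / E
  triangular-seedpod: (185 − 183.75)² / 183.75 = 0.0085
  ovoid-seedpod: (11 − 12.25)² / 12.25 = 0.1276
χ² = 0.0085 + 0.1276 = 0.1361 ≈ 0.136

0.136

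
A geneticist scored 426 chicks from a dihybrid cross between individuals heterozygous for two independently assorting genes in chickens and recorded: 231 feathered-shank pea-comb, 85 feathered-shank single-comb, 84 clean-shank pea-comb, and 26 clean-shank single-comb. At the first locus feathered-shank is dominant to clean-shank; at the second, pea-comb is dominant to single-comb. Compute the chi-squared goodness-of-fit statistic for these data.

0.867

A dihybrid F₂ with independent assortment and complete dominance at both loci gives a 9:3:3:1 phenotypic ratio.
The 9:3:3:1 ratio has 16 parts, so with N = 426 the expected counts are:
  feathered-shank pea-comb: 426 × 9/16 = 239.625
  feathered-shank single-comb: 426 × 3/16 = 79.875
  clean-shank pea-comb: 426 × 3/16 = 79.875
  clean-shank single-comb: 426 × 1/16 = 26.625
χ² = Σ (O − E)² / E
  feathered-shank pea-comb: (231 − 239.625)² / 239.625 = 0.3104
  feathered-shank single-comb: (85 − 79.875)² / 79.875 = 0.3288
  clean-shank pea-comb: (84 − 79.875)² / 79.875 = 0.2130
  clean-shank single-comb: (26 − 26.625)² / 26.625 = 0.0147
χ² = 0.3104 + 0.3288 + 0.2130 + 0.0147 = 0.8669 ≈ 0.867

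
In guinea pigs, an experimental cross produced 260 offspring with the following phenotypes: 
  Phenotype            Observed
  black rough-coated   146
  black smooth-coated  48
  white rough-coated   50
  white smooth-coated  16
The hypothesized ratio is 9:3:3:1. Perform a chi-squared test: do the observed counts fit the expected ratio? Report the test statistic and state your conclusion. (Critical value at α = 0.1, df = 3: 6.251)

0.048; consistent

Total ratio parts = 16. Expected numbers out of 260:
  black rough-coated: 260 × 9/16 = 146.25
  black smooth-coated: 260 × 3/16 = 48.75
  white rough-coated: 260 × 3/16 = 48.75
  white smooth-coated: 260 × 1/16 = 16.25
χ² = Σ (O − E)² / E
  black rough-coated: (146 − 146.25)² / 146.25 = 0.0004
  black smooth-coated: (48 − 48.75)² / 48.75 = 0.0115
  white rough-coated: (50 − 48.75)² / 48.75 = 0.0321
  white smooth-coated: (16 − 16.25)² / 16.25 = 0.0038
χ² = 0.0004 + 0.0115 + 0.0321 + 0.0038 = 0.0478 ≈ 0.048
Degrees of freedom = 4 − 1 = 3; critical value at α = 0.1 is 6.251.
Since 0.048 < 6.251, we fail to reject the null hypothesis — the data are consistent with the 9:3:3:1 ratio.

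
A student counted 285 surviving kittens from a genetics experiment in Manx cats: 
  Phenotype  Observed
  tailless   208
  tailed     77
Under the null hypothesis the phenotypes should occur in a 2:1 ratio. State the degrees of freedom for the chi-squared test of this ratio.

1

A goodness-of-fit test with 2 phenotype classes has df = 2 − 1 = 1.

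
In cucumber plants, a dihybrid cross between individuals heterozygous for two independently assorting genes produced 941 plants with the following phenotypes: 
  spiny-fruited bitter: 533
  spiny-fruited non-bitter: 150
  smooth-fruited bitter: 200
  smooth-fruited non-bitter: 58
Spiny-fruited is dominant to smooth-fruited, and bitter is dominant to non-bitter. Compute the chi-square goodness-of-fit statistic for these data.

A dihybrid F₂ with independent assortment and complete dominance at both loci gives a 9:3:3:1 phenotypic ratio.
The 9:3:3:1 ratio has 16 parts, so with N = 941 the expected counts are:
  spiny-fruited bitter: 941 × 9/16 = 529.3125
  spiny-fruited non-bitter: 941 × 3/16 = 176.4375
  smooth-fruited bitter: 941 × 3/16 = 176.4375
  smooth-fruited non-bitter: 941 × 1/16 = 58.8125
χ² = Σ (O − E)² / E
  spiny-fruited bitter: (533 − 529.3125)² / 529.3125 = 0.0257
  spiny-fruited non-bitter: (150 − 176.4375)² / 176.4375 = 3.9614
  smooth-fruited bitter: (200 − 176.4375)² / 176.4375 = 3.1467
  smooth-fruited non-bitter: (58 − 58.8125)² / 58.8125 = 0.0112
χ² = 0.0257 + 3.9614 + 3.1467 + 0.0112 = 7.145

7.145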